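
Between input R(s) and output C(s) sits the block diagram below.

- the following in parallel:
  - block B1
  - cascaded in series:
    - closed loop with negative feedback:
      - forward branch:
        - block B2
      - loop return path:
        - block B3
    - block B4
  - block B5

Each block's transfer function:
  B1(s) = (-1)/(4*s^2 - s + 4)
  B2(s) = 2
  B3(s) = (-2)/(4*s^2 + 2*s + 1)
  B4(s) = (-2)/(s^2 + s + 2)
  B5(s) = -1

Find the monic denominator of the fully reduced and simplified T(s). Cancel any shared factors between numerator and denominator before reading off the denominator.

Reducing step by step:

(1) apply the feedback formula to B2, B3: (8*s^2 + 4*s + 2)/(4*s^2 + 2*s - 3)
(2) series reduction of [B2/(1+B2*B3)], B4: (-16*s^2 - 8*s - 4)/(4*s^4 + 6*s^3 + 7*s^2 + s - 6)
(3) parallel reduction of B1, ([B2/(1+B2*B3)]*B4), B5: (-16*s^6 - 20*s^5 - 106*s^4 - 43*s^3 - 82*s^2 - 39*s + 14)/(16*s^6 + 20*s^5 + 38*s^4 + 21*s^3 + 3*s^2 + 10*s - 24)
Step 3 gives the fully reduced T(s), with no common factor left to cancel. The denominator's leading coefficient is 16, so divide each of its coefficients by 16 to get the monic form.

Answer: s^6 + 5*s^5/4 + 19*s^4/8 + 21*s^3/16 + 3*s^2/16 + 5*s/8 - 3/2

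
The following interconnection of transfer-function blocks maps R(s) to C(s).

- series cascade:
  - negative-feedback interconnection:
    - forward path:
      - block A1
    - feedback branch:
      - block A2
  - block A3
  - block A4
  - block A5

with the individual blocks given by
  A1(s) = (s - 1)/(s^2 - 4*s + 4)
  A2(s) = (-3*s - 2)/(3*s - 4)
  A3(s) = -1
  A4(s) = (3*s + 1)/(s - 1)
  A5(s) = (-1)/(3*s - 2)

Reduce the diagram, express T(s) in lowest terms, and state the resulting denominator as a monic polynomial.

First reduce the diagram to T(s).

[1] feedback reduction of A1, A2 -> (3*s^2 - 7*s + 4)/(3*s^3 - 19*s^2 + 29*s - 14)
[2] cascade [A1/(1+A1*A2)], A3, A4, A5 -> (9*s^2 - 9*s - 4)/(9*s^4 - 63*s^3 + 125*s^2 - 100*s + 28)
Step 2 gives the fully reduced T(s), with no common factor left to cancel. The denominator's leading coefficient is 9, so divide each of its coefficients by 9 to get the monic form.

Answer: s^4 - 7*s^3 + 125*s^2/9 - 100*s/9 + 28/9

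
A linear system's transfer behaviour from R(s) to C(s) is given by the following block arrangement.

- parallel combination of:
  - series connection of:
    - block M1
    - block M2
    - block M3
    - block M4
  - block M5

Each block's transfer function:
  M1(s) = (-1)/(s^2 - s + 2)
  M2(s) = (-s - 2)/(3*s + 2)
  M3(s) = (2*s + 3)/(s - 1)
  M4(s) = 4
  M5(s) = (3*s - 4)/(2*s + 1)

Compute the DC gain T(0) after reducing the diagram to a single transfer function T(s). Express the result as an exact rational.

First reduce the diagram to T(s).

(1) combine M1, M2, M3, M4 in series -> (8*s^2 + 28*s + 24)/(3*s^4 - 4*s^3 + 5*s^2 - 4)
(2) parallel reduction of (M1*M2*M3*M4), M5 -> (9*s^5 - 24*s^4 + 47*s^3 + 44*s^2 + 64*s + 40)/(6*s^5 - 5*s^4 + 6*s^3 + 5*s^2 - 8*s - 4)
Evaluating the step-2 result (the overall T(s)) at s = 0 gives T(0) = 40/(-4) = -10.

Answer: -10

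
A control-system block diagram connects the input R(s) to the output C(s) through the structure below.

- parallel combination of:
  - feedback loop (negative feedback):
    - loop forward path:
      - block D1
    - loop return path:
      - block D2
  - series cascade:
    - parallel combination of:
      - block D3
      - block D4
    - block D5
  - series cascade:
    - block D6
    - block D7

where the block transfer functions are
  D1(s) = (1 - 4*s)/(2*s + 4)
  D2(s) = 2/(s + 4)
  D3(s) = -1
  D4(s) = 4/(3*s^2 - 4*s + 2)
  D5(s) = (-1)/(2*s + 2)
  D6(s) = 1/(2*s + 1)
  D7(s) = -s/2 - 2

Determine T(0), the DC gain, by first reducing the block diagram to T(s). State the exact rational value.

Answer: -41/18

Working:
(1) close the feedback loop around D1, D2 gives (-4*s^2 - 15*s + 4)/(2*s^2 + 4*s + 18)
(2) parallel reduction of D3, D4 gives (-3*s^2 + 4*s + 2)/(3*s^2 - 4*s + 2)
(3) series reduction of (D3+D4), D5 gives (3*s^2 - 4*s - 2)/(6*s^3 - 2*s^2 - 4*s + 4)
(4) series reduction of D6, D7 gives (-s - 4)/(4*s + 2)
(5) combine [D1/(1+D1*D2)], ((D3+D4)*D5), (D6*D7) in parallel gives (-27*s^6 - 105*s^5 - 7*s^4 + 26*s^3 - 63*s^2 - 60*s - 82)/(12*s^6 + 26*s^5 + 102*s^4 + 2*s^3 - 78*s^2 + 44*s + 36)
The step-5 result is T(s). Setting s = 0: T(0) = -82/36 = -41/18.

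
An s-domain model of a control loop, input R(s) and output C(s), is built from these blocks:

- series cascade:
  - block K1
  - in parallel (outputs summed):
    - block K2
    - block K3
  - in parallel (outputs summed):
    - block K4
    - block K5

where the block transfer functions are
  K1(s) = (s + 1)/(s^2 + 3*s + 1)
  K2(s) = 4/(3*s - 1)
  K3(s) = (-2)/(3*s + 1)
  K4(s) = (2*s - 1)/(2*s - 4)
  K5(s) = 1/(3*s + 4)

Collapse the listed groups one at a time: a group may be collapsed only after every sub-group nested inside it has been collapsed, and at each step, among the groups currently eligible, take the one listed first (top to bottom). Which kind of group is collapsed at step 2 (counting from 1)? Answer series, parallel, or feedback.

Step 1: parallel reduction of K2, K3
Step 2: sum the parallel branches K4, K5
Step 3: reduce the series chain K1, (K2+K3), (K4+K5)
At step 2 the group reduced is parallel.

Answer: parallel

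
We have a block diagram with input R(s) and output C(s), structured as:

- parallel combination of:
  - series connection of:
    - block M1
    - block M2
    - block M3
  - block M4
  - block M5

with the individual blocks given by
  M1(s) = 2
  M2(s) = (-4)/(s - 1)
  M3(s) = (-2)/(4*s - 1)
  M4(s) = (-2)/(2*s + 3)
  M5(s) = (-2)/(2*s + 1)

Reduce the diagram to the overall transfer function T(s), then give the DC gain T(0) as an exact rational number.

Answer: 40/3

Working:
Step 1: reduce the series chain M1, M2, M3 gives 16/(4*s^2 - 5*s + 1)
Step 2: combine (M1*M2*M3), M4, M5 in parallel gives (-32*s^3 + 72*s^2 + 160*s + 40)/(16*s^4 + 12*s^3 - 24*s^2 - 7*s + 3)
DC gain: substitute s = 0 into T(s) from step 2: T(0) = 40/3.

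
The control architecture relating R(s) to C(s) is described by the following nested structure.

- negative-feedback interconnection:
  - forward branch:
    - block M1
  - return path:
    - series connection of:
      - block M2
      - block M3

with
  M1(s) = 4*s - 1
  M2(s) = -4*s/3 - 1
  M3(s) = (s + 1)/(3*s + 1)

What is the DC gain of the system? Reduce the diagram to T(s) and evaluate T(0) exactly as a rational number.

(1) multiply M2, M3 (series), giving (-4*s^2 - 7*s - 3)/(9*s + 3)
(2) feedback reduction of M1, (M2*M3), giving (-36*s^2 - 3*s + 3)/(16*s^3 + 24*s^2 - 4*s - 6)
The step-2 result is T(s). Setting s = 0: T(0) = 3/(-6) = -1/2.

Final answer: -1/2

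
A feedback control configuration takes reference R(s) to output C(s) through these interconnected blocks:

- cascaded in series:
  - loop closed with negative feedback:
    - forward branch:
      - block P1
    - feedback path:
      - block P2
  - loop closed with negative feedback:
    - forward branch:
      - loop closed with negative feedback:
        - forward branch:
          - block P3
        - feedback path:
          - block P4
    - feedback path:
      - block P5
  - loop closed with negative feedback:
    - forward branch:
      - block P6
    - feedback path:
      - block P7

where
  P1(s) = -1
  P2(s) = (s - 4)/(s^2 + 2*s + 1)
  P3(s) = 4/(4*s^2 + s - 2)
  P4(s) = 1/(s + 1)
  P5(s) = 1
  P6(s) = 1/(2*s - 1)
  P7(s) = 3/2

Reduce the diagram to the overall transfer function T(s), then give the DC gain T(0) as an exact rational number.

Step 1 - reduce the feedback loop with forward P1 and return P2, giving (-s^2 - 2*s - 1)/(s^2 + s + 5)
Step 2 - apply the feedback formula to P3, P4, giving (4*s + 4)/(4*s^3 + 5*s^2 - s + 2)
Step 3 - apply the feedback formula to [P3/(1+P3*P4)], P5, giving (4*s + 4)/(4*s^3 + 5*s^2 + 3*s + 6)
Step 4 - close the feedback loop around P6, P7, giving 2/(4*s + 1)
Step 5 - series reduction of [P1/(1+P1*P2)], [[P3/(1+P3*P4)]/(1+[P3/(1+P3*P4)]*P5)], [P6/(1+P6*P7)], giving (-8*s^3 - 24*s^2 - 24*s - 8)/(16*s^6 + 40*s^5 + 121*s^4 + 164*s^3 + 118*s^2 + 141*s + 30)
That last expression is T(s); at s = 0 only the constant terms survive, so T(0) = -8/30 = -4/15.

Final answer: -4/15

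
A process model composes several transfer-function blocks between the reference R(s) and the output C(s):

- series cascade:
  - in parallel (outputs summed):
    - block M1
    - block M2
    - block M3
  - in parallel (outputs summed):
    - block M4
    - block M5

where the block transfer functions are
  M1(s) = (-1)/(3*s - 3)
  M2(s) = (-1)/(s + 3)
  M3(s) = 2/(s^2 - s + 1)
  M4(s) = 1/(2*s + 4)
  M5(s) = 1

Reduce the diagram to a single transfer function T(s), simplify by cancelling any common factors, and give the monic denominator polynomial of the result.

Answer: s^5 + 3*s^4 - 2*s^3 - 3*s^2 + 7*s - 6

Working:
Step 1. sum the parallel branches M1, M2, M3; result (-4*s^3 + 10*s^2 + 8*s - 18)/(3*s^4 + 3*s^3 - 12*s^2 + 15*s - 9)
Step 2. combine M4, M5 in parallel; result (2*s + 5)/(2*s + 4)
Step 3. series reduction of (M1+M2+M3), (M4+M5); result (-4*s^4 + 33*s^2 + 2*s - 45)/(3*s^5 + 9*s^4 - 6*s^3 - 9*s^2 + 21*s - 18)
No further cancellation is possible in the step-3 result, so that is T(s). Its denominator becomes monic after dividing by the leading coefficient 3.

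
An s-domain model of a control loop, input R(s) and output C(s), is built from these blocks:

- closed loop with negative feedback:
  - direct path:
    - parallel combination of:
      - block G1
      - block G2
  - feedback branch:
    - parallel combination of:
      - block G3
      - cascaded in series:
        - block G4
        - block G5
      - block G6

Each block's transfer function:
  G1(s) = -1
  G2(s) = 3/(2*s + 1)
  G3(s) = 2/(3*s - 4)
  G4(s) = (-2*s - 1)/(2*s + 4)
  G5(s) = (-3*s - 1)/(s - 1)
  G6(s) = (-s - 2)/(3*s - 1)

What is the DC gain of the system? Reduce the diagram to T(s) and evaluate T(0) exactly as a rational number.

The answer is 4/7.

Reasoning:
1. add G1, G2 (parallel) = (2 - 2*s)/(2*s + 1)
2. series reduction of G4, G5 = (6*s^2 + 5*s + 1)/(2*s^2 + 2*s - 4)
3. add G3, (G4*G5), G6 (parallel) = (48*s^4 - 43*s^3 - 10*s^2 + s - 20)/(18*s^4 - 12*s^3 - 58*s^2 + 68*s - 16)
4. feedback reduction of (G1+G2), (G3+(G4*G5)+G6) = (18*s^4 - 12*s^3 - 58*s^2 + 68*s - 16)/(30*s^4 - 58*s^3 + 39*s^2 + 11*s - 28)
The step-4 result is T(s). Setting s = 0: T(0) = -16/(-28) = 4/7.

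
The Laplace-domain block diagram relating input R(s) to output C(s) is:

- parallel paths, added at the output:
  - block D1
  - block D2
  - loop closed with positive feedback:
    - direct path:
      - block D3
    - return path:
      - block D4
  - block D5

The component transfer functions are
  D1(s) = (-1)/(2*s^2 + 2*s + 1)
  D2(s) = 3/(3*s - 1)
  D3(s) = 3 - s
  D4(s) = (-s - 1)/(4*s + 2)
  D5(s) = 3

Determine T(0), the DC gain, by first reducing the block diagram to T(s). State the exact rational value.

Answer: 1/5

Working:
Step 1. apply the feedback formula to D3, D4, giving (4*s^2 - 10*s - 6)/(s^2 - 6*s - 5)
Step 2. parallel reduction of D1, D2, [D3/(1-D3*D4)], D5, giving (42*s^5 - 134*s^4 - 264*s^3 - 163*s^2 - 32*s + 1)/(6*s^5 - 32*s^4 - 53*s^3 - 27*s^2 + s + 5)
The step-2 result is T(s). Setting s = 0: T(0) = 1/5.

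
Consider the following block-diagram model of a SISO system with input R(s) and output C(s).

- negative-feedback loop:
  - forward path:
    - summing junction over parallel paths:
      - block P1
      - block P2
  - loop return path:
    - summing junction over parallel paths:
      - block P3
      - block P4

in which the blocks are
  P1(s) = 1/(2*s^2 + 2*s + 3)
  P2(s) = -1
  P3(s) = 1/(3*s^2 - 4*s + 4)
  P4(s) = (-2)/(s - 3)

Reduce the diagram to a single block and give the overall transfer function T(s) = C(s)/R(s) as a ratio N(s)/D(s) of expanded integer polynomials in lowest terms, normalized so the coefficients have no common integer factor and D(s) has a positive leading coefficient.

Reducing step by step:

Step 1: add P1, P2 (parallel); result (-2*s^2 - 2*s - 2)/(2*s^2 + 2*s + 3)
Step 2: sum the parallel branches P3, P4; result (-6*s^2 + 9*s - 11)/(3*s^3 - 13*s^2 + 16*s - 12)
Step 3: collapse the loop ((P1+P2) forward, (P3+P4) return), which is the overall transfer function T(s) = C(s)/R(s) in lowest terms

Answer: (-6*s^5 + 20*s^4 - 12*s^3 + 18*s^2 - 8*s + 24)/(6*s^5 - 8*s^4 + 9*s^3 - 15*s^2 + 28*s - 14)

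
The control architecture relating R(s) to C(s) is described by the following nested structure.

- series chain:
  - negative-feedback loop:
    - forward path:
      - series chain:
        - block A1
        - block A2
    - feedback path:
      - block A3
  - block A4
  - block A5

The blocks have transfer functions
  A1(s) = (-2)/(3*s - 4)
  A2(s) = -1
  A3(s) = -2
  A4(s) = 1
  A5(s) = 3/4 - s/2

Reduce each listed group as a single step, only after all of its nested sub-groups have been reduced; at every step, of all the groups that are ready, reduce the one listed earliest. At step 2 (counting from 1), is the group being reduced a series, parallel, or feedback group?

[1] series reduction of A1, A2
[2] collapse the loop ((A1*A2) forward, A3 return)
[3] series reduction of [(A1*A2)/(1+(A1*A2)*A3)], A4, A5
Step 2 collapses a feedback group.

Hence the answer: feedback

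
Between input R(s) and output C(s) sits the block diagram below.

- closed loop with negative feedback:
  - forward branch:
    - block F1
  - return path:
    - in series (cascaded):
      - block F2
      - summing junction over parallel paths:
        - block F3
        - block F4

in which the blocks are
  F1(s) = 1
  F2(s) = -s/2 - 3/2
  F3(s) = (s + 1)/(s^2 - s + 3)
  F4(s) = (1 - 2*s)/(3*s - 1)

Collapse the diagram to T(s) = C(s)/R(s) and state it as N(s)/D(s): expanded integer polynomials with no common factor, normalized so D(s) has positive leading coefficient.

First reduce the diagram to T(s).

(1) parallel reduction of F3, F4 -> (-2*s^3 + 6*s^2 - 5*s + 2)/(3*s^3 - 4*s^2 + 10*s - 3)
(2) multiply F2, (F3+F4) (series) -> (2*s^4 - 13*s^2 + 13*s - 6)/(6*s^3 - 8*s^2 + 20*s - 6)
(3) feedback reduction of F1, (F2*(F3+F4)); the result is T(s) itself (integer coefficients, no common factor, positive leading denominator coefficient)

Answer: (6*s^3 - 8*s^2 + 20*s - 6)/(2*s^4 + 6*s^3 - 21*s^2 + 33*s - 12)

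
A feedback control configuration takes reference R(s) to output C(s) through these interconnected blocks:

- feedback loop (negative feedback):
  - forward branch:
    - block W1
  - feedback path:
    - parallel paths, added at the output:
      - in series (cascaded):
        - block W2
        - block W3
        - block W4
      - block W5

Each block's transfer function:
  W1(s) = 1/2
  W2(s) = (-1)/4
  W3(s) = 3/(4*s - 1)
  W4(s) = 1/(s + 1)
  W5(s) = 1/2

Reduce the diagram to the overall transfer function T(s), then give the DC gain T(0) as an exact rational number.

[1] multiply W2, W3, W4 (series) gives (-3)/(16*s^2 + 12*s - 4)
[2] reduce the parallel group (W2*W3*W4), W5 gives (8*s^2 + 6*s - 5)/(16*s^2 + 12*s - 4)
[3] feedback reduction of W1, ((W2*W3*W4)+W5) gives (16*s^2 + 12*s - 4)/(40*s^2 + 30*s - 13)
Evaluating the step-3 result (the overall T(s)) at s = 0 gives T(0) = -4/(-13) = 4/13.

Final answer: 4/13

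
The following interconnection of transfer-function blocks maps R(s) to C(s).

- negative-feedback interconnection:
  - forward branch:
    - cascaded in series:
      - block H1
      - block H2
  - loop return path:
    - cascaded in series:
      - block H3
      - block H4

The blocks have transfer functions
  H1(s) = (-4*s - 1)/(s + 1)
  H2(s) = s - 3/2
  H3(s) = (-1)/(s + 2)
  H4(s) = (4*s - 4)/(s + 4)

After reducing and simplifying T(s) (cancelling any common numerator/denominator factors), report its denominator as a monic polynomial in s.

Reducing step by step:

Step 1 - reduce the series chain H1, H2: (-8*s^2 + 10*s + 3)/(2*s + 2)
Step 2 - reduce the series chain H3, H4: (4 - 4*s)/(s^2 + 6*s + 8)
Step 3 - reduce the feedback loop with forward (H1*H2) and return (H3*H4): (-8*s^4 - 38*s^3 - s^2 + 98*s + 24)/(34*s^3 - 58*s^2 + 56*s + 28)
Step 3 gives the fully reduced T(s), with no common factor left to cancel. The denominator's leading coefficient is 34, so divide each of its coefficients by 34 to get the monic form.

Answer: s^3 - 29*s^2/17 + 28*s/17 + 14/17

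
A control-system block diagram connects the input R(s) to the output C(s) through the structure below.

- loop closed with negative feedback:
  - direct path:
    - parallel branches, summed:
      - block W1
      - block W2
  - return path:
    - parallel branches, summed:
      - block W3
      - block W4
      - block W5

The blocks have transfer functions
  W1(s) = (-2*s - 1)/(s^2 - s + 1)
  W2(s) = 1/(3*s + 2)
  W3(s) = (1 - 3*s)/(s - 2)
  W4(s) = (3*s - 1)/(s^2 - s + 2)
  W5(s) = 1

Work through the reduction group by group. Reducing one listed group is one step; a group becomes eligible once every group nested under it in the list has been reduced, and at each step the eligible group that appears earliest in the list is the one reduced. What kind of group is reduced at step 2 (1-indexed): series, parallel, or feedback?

(1) sum the parallel branches W1, W2
(2) reduce the parallel group W3, W4, W5
(3) close the feedback loop around (W1+W2), (W3+W4+W5)
Step 2: parallel.

Answer: parallel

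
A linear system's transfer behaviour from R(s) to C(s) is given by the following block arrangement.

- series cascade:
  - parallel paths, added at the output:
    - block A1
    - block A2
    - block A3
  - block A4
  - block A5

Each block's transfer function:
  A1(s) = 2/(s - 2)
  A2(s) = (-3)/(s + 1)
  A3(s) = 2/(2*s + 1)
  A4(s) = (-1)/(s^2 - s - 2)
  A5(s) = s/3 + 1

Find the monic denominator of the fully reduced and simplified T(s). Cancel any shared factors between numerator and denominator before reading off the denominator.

The answer is s^5 - 3*s^4/2 - 4*s^3 + 5*s^2/2 + 6*s + 2.

Reasoning:
Step 1: combine A1, A2, A3 in parallel = (13*s + 4)/(2*s^3 - s^2 - 5*s - 2)
Step 2: multiply (A1+A2+A3), A4, A5 (series) = (-13*s^2 - 43*s - 12)/(6*s^5 - 9*s^4 - 24*s^3 + 15*s^2 + 36*s + 12)
T(s) is the step-2 result (common factors already cancelled). Leading coefficient of the denominator: 6. Divide through by 6 for the monic polynomial.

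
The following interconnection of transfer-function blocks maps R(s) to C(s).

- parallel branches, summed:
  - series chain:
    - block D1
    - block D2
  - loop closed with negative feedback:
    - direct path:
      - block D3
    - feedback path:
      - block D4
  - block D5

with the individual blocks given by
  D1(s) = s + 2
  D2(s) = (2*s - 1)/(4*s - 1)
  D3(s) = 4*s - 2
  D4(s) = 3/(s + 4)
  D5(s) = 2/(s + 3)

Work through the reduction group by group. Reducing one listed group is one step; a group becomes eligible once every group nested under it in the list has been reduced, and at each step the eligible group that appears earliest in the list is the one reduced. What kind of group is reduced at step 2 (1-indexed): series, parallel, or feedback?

Step 1. multiply D1, D2 (series)
Step 2. close the feedback loop around D3, D4
Step 3. sum the parallel branches (D1*D2), [D3/(1+D3*D4)], D5
The group at step 2 is a feedback group.

Therefore the answer is feedback.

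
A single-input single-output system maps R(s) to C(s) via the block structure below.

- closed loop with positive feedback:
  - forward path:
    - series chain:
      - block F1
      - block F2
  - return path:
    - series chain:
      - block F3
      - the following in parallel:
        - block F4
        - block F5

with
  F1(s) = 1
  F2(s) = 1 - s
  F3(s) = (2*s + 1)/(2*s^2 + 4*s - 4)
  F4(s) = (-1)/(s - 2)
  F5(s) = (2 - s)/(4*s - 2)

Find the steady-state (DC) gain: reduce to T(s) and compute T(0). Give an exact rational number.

The answer is 8/7.

Reasoning:
[1] reduce the series chain F1, F2: 1 - s
[2] parallel reduction of F4, F5: (-s^2 - 2)/(4*s^2 - 10*s + 4)
[3] reduce the series chain F3, (F4+F5): (-2*s^3 - s^2 - 4*s - 2)/(8*s^4 - 4*s^3 - 48*s^2 + 56*s - 16)
[4] close the feedback loop around (F1*F2), (F3*(F4+F5)): (-8*s^5 + 12*s^4 + 44*s^3 - 104*s^2 + 72*s - 16)/(6*s^4 - 3*s^3 - 51*s^2 + 58*s - 14)
That last expression is T(s); at s = 0 only the constant terms survive, so T(0) = -16/(-14) = 8/7.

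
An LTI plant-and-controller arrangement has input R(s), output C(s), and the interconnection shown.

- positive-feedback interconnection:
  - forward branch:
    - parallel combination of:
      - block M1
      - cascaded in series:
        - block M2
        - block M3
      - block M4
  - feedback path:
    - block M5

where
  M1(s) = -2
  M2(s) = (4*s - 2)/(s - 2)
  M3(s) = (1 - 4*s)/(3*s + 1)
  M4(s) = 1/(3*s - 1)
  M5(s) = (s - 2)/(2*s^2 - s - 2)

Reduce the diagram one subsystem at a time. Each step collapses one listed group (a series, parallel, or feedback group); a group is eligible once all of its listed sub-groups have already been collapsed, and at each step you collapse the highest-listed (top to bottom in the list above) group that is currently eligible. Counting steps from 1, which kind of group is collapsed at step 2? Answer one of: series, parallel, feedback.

Answer: parallel

Working:
(1) series reduction of M2, M3
(2) combine M1, (M2*M3), M4 in parallel
(3) close the feedback loop around (M1+(M2*M3)+M4), M5
The group at step 2 is a parallel group.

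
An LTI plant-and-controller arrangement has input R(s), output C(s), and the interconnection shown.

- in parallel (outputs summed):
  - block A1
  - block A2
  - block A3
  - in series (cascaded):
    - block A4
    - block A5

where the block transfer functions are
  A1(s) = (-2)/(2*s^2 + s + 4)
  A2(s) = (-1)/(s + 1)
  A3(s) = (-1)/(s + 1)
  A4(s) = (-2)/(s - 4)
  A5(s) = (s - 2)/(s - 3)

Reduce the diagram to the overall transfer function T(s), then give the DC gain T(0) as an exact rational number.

[1] series reduction of A4, A5: (4 - 2*s)/(s^2 - 7*s + 12)
[2] reduce the parallel group A1, A2, A3, (A4*A5): (-8*s^4 + 26*s^3 - 28*s^2 + 34*s - 104)/(2*s^5 - 11*s^4 + 8*s^3 + 5*s^2 + 32*s + 48)
Step 2 gives the overall T(s). Then T(0) = -104/48 = -13/6.

Hence the answer: -13/6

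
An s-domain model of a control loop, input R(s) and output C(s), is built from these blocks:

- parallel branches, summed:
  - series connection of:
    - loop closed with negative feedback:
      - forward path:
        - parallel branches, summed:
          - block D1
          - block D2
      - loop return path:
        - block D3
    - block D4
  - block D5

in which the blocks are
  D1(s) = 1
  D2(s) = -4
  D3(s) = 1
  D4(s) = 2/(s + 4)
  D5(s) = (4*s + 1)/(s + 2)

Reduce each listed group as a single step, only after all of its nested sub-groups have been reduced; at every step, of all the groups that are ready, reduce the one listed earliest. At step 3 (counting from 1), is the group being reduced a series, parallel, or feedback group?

The answer is series.

Reasoning:
1. combine D1, D2 in parallel
2. reduce the feedback loop with forward (D1+D2) and return D3
3. multiply [(D1+D2)/(1+(D1+D2)*D3)], D4 (series)
4. add ([(D1+D2)/(1+(D1+D2)*D3)]*D4), D5 (parallel)
Step 3: series.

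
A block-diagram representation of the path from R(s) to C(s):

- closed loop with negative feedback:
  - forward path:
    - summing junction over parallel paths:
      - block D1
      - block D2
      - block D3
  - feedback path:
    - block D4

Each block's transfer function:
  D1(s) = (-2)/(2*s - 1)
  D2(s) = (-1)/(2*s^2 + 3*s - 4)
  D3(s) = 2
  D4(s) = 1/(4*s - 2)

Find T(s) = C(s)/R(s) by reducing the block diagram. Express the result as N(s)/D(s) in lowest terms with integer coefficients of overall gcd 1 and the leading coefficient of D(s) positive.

Step 1 - sum the parallel branches D1, D2, D3: (8*s^3 + 4*s^2 - 30*s + 17)/(4*s^3 + 4*s^2 - 11*s + 4)
Step 2 - reduce the feedback loop with forward (D1+D2+D3) and return D4, which is the overall transfer function T(s) = C(s)/R(s) in lowest terms

Final answer: (32*s^4 - 128*s^2 + 128*s - 34)/(16*s^4 + 16*s^3 - 48*s^2 + 8*s + 9)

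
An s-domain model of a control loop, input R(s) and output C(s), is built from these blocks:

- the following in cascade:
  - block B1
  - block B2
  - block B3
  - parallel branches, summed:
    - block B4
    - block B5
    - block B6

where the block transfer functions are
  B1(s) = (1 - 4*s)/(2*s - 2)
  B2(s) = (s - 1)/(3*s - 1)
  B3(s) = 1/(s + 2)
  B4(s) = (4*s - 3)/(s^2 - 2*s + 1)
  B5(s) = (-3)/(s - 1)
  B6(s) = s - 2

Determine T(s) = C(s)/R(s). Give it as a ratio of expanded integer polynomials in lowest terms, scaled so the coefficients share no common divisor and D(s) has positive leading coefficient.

Answer: (-4*s^4 + 17*s^3 - 28*s^2 + 14*s - 2)/(6*s^4 - 2*s^3 - 18*s^2 + 18*s - 4)

Working:
Step 1 - add B4, B5, B6 (parallel), giving (s^3 - 4*s^2 + 6*s - 2)/(s^2 - 2*s + 1)
Step 2 - multiply B1, B2, B3, (B4+B5+B6) (series) - this is the overall T(s), already in the required normalized form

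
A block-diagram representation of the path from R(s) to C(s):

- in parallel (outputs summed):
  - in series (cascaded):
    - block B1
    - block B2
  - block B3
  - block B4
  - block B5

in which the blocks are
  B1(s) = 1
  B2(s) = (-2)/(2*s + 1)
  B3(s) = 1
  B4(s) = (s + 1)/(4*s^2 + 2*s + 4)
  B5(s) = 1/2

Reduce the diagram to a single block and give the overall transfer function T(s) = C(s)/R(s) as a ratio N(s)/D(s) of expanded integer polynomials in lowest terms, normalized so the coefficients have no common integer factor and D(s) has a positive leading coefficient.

[1] cascade B1, B2 gives (-2)/(2*s + 1)
[2] add (B1*B2), B3, B4, B5 (parallel), which is the overall transfer function T(s) = C(s)/R(s) in lowest terms

Therefore the answer is (12*s^3 + 6*s^2 + 14*s - 1)/(8*s^3 + 8*s^2 + 10*s + 4).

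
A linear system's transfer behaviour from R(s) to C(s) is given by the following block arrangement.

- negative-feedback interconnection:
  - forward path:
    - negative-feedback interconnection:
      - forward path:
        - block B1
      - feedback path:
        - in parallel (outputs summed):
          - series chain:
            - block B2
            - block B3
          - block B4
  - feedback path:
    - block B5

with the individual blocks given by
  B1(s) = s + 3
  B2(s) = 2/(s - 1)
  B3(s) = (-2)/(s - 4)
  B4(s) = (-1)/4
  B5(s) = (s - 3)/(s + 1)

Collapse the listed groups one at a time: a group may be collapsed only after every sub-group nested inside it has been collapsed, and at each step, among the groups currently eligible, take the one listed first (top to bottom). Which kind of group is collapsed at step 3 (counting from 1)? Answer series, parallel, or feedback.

1. cascade B2, B3
2. combine (B2*B3), B4 in parallel
3. close the feedback loop around B1, ((B2*B3)+B4)
4. apply the feedback formula to [B1/(1+B1*((B2*B3)+B4))], B5
So the answer for step 3 is feedback.

Therefore the answer is feedback.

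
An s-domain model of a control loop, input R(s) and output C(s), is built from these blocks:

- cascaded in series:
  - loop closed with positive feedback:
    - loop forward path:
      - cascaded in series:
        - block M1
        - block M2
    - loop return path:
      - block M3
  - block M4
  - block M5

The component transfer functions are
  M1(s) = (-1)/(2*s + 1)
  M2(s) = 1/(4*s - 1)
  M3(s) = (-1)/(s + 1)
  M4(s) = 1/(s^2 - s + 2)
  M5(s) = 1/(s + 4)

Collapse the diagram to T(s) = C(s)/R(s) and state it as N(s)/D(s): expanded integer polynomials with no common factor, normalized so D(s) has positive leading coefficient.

[1] combine M1, M2 in series = (-1)/(8*s^2 + 2*s - 1)
[2] collapse the loop ((M1*M2) forward, M3 return) = (-s - 1)/(8*s^3 + 10*s^2 + s - 2)
[3] combine [(M1*M2)/(1-(M1*M2)*M3)], M4, M5 in series, giving the overall T(s)

Final answer: (-s - 1)/(8*s^6 + 34*s^5 + 15*s^4 + 45*s^3 + 72*s^2 + 12*s - 16)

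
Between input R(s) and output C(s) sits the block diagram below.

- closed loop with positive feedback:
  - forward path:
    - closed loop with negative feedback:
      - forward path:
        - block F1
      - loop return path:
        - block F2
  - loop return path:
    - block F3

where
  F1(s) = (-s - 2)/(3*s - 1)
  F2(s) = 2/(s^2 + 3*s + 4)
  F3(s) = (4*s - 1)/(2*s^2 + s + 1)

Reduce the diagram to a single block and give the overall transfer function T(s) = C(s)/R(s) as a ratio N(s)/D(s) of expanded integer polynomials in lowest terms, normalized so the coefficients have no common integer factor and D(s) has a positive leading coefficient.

Step 1 - feedback reduction of F1, F2 = (-s^3 - 5*s^2 - 10*s - 8)/(3*s^3 + 8*s^2 + 7*s - 8)
Step 2 - apply the feedback formula to [F1/(1+F1*F2)], F3, giving the overall T(s)

Hence the answer: (-2*s^5 - 11*s^4 - 26*s^3 - 31*s^2 - 18*s - 8)/(6*s^5 + 23*s^4 + 44*s^3 + 34*s^2 + 21*s - 16)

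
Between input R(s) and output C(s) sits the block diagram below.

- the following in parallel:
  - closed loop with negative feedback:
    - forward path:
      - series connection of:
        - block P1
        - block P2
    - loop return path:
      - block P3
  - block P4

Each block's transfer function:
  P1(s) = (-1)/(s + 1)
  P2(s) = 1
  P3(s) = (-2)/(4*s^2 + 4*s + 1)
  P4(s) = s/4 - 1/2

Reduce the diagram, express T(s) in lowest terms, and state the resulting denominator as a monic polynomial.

(1) series reduction of P1, P2 = (-1)/(s + 1)
(2) close the feedback loop around (P1*P2), P3 = (-4*s^2 - 4*s - 1)/(4*s^3 + 8*s^2 + 5*s + 3)
(3) parallel reduction of [(P1*P2)/(1+(P1*P2)*P3)], P4 = (4*s^4 - 27*s^2 - 23*s - 10)/(16*s^3 + 32*s^2 + 20*s + 12)
Step 3 gives the fully reduced T(s), with no common factor left to cancel. The denominator's leading coefficient is 16, so divide each of its coefficients by 16 to get the monic form.

Final answer: s^3 + 2*s^2 + 5*s/4 + 3/4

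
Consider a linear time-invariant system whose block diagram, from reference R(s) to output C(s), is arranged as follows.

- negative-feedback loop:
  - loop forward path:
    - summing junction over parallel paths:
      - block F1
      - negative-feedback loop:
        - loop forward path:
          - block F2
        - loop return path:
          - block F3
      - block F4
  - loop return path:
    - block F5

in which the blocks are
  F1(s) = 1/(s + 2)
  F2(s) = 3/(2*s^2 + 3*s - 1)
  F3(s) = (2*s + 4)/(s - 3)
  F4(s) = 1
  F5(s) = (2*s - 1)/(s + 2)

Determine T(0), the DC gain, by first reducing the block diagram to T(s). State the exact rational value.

First reduce the diagram to T(s).

Step 1. collapse the loop (F2 forward, F3 return) -> (3*s - 9)/(2*s^3 - 3*s^2 - 4*s + 15)
Step 2. combine F1, [F2/(1+F2*F3)], F4 in parallel -> (2*s^4 + 3*s^3 - 10*s^2 + 27)/(2*s^4 + s^3 - 10*s^2 + 7*s + 30)
Step 3. reduce the feedback loop with forward (F1+[F2/(1+F2*F3)]+F4) and return F5 -> (2*s^5 + 7*s^4 - 4*s^3 - 20*s^2 + 27*s + 54)/(6*s^5 + 9*s^4 - 31*s^3 - 3*s^2 + 98*s + 33)
Evaluating the step-3 result (the overall T(s)) at s = 0 gives T(0) = 54/33 = 18/11.

Answer: 18/11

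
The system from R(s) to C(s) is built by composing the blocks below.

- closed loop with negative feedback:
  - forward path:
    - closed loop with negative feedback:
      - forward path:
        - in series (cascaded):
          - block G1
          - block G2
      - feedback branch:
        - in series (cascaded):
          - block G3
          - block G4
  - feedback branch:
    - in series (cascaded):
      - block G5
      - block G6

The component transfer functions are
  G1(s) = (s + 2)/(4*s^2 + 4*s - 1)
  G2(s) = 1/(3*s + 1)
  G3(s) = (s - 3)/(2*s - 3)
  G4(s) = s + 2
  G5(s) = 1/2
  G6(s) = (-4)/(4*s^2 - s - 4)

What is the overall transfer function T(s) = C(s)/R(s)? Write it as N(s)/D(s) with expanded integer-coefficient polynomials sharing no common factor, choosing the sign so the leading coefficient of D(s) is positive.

Answer: (8*s^4 + 2*s^3 - 33*s^2 + 2*s + 24)/(96*s^6 - 36*s^5 - 273*s^4 + 5*s^3 + 153*s^2 + 59*s + 48)

Working:
Step 1 - combine G1, G2 in series -> (s + 2)/(12*s^3 + 16*s^2 + s - 1)
Step 2 - reduce the series chain G3, G4 -> (s^2 - s - 6)/(2*s - 3)
Step 3 - feedback reduction of (G1*G2), (G3*G4) -> (2*s^2 + s - 6)/(24*s^4 - 3*s^3 - 45*s^2 - 13*s - 9)
Step 4 - multiply G5, G6 (series) -> (-2)/(4*s^2 - s - 4)
Step 5 - close the feedback loop around [(G1*G2)/(1+(G1*G2)*(G3*G4))], (G5*G6), giving the overall T(s)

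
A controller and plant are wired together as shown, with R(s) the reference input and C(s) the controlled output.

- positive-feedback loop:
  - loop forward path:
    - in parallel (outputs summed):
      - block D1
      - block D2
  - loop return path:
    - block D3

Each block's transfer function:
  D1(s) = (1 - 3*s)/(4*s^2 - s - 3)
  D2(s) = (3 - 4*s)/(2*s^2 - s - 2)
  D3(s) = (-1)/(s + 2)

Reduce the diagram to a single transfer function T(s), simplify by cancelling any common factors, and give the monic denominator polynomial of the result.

First reduce the diagram to T(s).

1. reduce the parallel group D1, D2; result (-22*s^3 + 21*s^2 + 14*s - 11)/(8*s^4 - 6*s^3 - 13*s^2 + 5*s + 6)
2. feedback reduction of (D1+D2), D3; result (-22*s^4 - 23*s^3 + 56*s^2 + 17*s - 22)/(8*s^5 + 10*s^4 - 47*s^3 + 30*s + 1)
No further cancellation is possible in the step-2 result, so that is T(s). Its denominator becomes monic after dividing by the leading coefficient 8.

Answer: s^5 + 5*s^4/4 - 47*s^3/8 + 15*s/4 + 1/8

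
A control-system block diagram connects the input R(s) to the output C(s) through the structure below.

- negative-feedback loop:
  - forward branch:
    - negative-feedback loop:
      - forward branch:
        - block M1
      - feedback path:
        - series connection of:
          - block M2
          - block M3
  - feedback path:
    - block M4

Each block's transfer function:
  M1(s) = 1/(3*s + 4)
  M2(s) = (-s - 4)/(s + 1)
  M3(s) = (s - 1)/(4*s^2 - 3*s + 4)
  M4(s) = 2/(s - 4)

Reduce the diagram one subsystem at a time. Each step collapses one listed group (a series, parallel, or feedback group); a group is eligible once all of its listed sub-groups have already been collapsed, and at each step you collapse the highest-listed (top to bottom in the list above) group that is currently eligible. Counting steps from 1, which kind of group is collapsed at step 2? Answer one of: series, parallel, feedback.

Reducing step by step:

1. series reduction of M2, M3
2. collapse the loop (M1 forward, (M2*M3) return)
3. collapse the loop ([M1/(1+M1*(M2*M3))] forward, M4 return)
Step 2: feedback.

Answer: feedback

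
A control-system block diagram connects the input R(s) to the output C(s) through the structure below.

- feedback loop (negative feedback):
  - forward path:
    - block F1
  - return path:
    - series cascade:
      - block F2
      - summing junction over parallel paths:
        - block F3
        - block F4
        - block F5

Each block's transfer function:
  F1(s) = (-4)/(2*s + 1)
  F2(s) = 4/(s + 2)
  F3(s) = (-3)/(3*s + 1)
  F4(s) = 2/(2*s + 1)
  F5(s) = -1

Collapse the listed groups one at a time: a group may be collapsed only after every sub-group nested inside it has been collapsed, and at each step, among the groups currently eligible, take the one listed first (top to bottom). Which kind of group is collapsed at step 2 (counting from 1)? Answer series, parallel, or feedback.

Step 1 - sum the parallel branches F3, F4, F5
Step 2 - cascade F2, (F3+F4+F5)
Step 3 - collapse the loop (F1 forward, (F2*(F3+F4+F5)) return)
So the answer for step 2 is series.

Answer: series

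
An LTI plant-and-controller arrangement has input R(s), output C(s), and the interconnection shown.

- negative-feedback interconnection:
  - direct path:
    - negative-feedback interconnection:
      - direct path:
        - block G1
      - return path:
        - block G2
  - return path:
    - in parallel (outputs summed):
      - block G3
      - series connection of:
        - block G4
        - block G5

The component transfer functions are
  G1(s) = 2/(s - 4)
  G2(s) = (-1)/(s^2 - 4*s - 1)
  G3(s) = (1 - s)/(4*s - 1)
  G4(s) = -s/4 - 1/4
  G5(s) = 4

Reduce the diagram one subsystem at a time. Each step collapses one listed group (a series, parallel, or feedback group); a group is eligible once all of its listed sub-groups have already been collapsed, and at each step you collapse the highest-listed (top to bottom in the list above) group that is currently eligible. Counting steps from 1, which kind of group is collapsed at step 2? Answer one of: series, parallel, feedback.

Answer: series

Working:
Step 1 - reduce the feedback loop with forward G1 and return G2
Step 2 - reduce the series chain G4, G5
Step 3 - sum the parallel branches G3, (G4*G5)
Step 4 - collapse the loop ([G1/(1+G1*G2)] forward, (G3+(G4*G5)) return)
Step 2: series.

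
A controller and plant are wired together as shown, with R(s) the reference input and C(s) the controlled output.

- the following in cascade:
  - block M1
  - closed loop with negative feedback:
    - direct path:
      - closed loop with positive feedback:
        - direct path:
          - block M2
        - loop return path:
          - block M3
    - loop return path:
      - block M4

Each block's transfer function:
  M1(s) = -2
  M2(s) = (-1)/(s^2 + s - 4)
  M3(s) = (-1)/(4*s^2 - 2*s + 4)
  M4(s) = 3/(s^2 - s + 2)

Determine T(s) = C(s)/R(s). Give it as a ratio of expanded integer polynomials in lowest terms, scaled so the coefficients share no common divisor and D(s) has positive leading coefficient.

Reducing step by step:

1. collapse the loop (M2 forward, M3 return) gives (-4*s^2 + 2*s - 4)/(4*s^4 + 2*s^3 - 14*s^2 + 12*s - 17)
2. apply the feedback formula to [M2/(1-M2*M3)], M4 gives (-4*s^4 + 6*s^3 - 14*s^2 + 8*s - 8)/(4*s^6 - 2*s^5 - 8*s^4 + 30*s^3 - 69*s^2 + 47*s - 46)
3. multiply M1, [[M2/(1-M2*M3)]/(1+[M2/(1-M2*M3)]*M4)] (series), giving the overall T(s)

Answer: (8*s^4 - 12*s^3 + 28*s^2 - 16*s + 16)/(4*s^6 - 2*s^5 - 8*s^4 + 30*s^3 - 69*s^2 + 47*s - 46)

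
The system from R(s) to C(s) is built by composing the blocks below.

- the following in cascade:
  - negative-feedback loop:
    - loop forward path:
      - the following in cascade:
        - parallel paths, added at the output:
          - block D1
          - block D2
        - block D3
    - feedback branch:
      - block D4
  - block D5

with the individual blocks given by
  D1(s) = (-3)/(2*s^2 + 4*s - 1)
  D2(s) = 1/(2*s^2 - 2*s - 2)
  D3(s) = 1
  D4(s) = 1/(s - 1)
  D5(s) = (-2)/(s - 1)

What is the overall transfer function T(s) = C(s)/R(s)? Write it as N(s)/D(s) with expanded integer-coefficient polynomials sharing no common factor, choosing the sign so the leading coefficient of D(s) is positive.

Reducing step by step:

Step 1 - combine D1, D2 in parallel: (-4*s^2 + 10*s + 5)/(4*s^4 + 4*s^3 - 14*s^2 - 6*s + 2)
Step 2 - multiply (D1+D2), D3 (series): (-4*s^2 + 10*s + 5)/(4*s^4 + 4*s^3 - 14*s^2 - 6*s + 2)
Step 3 - apply the feedback formula to ((D1+D2)*D3), D4: (-4*s^3 + 14*s^2 - 5*s - 5)/(4*s^5 - 18*s^3 + 4*s^2 + 18*s + 3)
Step 4 - cascade [((D1+D2)*D3)/(1+((D1+D2)*D3)*D4)], D5 - this is the overall T(s), already in the required normalized form

Answer: (8*s^2 - 20*s - 10)/(4*s^5 - 18*s^3 + 4*s^2 + 18*s + 3)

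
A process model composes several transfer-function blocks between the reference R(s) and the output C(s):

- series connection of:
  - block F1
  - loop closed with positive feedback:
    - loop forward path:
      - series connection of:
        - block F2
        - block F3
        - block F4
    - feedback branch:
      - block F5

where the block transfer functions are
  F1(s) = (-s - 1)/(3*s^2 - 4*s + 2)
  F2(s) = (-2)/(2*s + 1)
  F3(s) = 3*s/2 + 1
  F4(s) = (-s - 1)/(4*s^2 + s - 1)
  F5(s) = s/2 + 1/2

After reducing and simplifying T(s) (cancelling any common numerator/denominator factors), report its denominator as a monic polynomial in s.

1. multiply F2, F3, F4 (series) = (3*s^2 + 5*s + 2)/(8*s^3 + 6*s^2 - s - 1)
2. apply the feedback formula to (F2*F3*F4), F5 = (6*s^2 + 10*s + 4)/(13*s^3 + 4*s^2 - 9*s - 4)
3. cascade F1, [(F2*F3*F4)/(1-(F2*F3*F4)*F5)] = (-6*s^3 - 16*s^2 - 14*s - 4)/(39*s^5 - 40*s^4 - 17*s^3 + 32*s^2 - 2*s - 8)
The result of step 3 is T(s) in lowest terms. Its denominator has leading coefficient 39; dividing the denominator through by 39 makes it monic.

Therefore the answer is s^5 - 40*s^4/39 - 17*s^3/39 + 32*s^2/39 - 2*s/39 - 8/39.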